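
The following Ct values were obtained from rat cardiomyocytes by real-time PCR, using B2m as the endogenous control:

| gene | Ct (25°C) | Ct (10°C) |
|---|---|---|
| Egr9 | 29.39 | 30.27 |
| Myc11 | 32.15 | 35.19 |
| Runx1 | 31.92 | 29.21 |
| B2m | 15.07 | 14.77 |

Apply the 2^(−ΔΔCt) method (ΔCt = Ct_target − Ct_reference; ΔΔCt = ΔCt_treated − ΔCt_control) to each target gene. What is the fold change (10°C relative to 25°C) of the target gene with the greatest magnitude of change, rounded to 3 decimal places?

Egr9: ΔΔCt = (30.27−14.77) − (29.39−15.07) = 15.50 − 14.32 = 1.18; fold change = 2^-1.18 = 0.441
Myc11: ΔΔCt = (35.19−14.77) − (32.15−15.07) = 20.42 − 17.08 = 3.34; fold change = 2^-3.34 = 0.099
Runx1: ΔΔCt = (29.21−14.77) − (31.92−15.07) = 14.44 − 16.85 = -2.41; fold change = 2^2.41 = 5.315
Myc11 has the largest |ΔΔCt| = 3.34.

0.099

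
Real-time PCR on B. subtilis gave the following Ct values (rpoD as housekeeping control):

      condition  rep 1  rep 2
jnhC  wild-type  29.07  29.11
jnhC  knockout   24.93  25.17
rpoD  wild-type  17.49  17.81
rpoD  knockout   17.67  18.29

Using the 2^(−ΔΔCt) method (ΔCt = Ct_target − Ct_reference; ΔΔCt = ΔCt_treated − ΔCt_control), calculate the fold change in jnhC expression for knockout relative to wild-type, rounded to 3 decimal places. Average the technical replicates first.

20.678

Mean Ct: jnhC wild-type 29.090; jnhC knockout 25.050; rpoD wild-type 17.650; rpoD knockout 17.980
ΔCt(wild-type) = 29.090 − 17.650 = 11.440
ΔCt(knockout) = 25.050 − 17.980 = 7.070
ΔΔCt = 7.070 − 11.440 = -4.370
Fold change = 2^(−(-4.370)) = 2^4.370 = 20.6776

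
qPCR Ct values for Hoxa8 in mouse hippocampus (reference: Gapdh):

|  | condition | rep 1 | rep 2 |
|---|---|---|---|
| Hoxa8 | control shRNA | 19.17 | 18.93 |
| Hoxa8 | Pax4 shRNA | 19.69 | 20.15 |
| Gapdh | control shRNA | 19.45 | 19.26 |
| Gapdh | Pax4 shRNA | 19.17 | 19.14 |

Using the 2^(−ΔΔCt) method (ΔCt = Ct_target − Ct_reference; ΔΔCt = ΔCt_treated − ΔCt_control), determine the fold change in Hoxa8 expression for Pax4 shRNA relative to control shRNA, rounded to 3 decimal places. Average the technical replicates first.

Mean Ct: Hoxa8 control shRNA 19.050; Hoxa8 Pax4 shRNA 19.920; Gapdh control shRNA 19.355; Gapdh Pax4 shRNA 19.155
ΔCt(control shRNA) = 19.050 − 19.355 = -0.305
ΔCt(Pax4 shRNA) = 19.920 − 19.155 = 0.765
ΔΔCt = 0.765 − (-0.305) = 1.070
Fold change = 2^(−1.070) = 0.4763

0.476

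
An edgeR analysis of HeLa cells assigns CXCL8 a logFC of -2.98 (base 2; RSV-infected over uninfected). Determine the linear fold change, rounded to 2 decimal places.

Fold change = 2^(-2.98) = 0.127

0.13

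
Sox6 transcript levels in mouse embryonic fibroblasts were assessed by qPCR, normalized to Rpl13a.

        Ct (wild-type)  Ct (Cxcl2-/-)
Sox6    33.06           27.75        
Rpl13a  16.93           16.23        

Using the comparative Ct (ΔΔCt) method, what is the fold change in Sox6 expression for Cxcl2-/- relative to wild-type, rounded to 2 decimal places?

24.42

ΔCt(wild-type) = 33.060 − 16.930 = 16.130
ΔCt(Cxcl2-/-) = 27.750 − 16.230 = 11.520
ΔΔCt = 11.520 − 16.130 = -4.610
Fold change = 2^(−(-4.610)) = 2^4.610 = 24.420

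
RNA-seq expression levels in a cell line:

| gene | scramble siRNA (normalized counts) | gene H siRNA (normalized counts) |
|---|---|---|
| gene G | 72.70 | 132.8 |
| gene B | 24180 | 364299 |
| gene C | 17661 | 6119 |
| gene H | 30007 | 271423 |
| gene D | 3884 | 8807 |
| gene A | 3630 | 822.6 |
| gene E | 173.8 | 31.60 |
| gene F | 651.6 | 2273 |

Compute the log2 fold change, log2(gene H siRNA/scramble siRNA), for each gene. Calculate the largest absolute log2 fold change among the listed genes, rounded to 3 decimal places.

log2(132.8/72.70) = 0.869  (gene G)
log2(364299/24180) = 3.913  (gene B)
log2(6119/17661) = -1.529  (gene C)
log2(271423/30007) = 3.177  (gene H)
log2(8807/3884) = 1.181  (gene D)
log2(822.6/3630) = -2.142  (gene A)
log2(31.60/173.8) = -2.459  (gene E)
log2(2273/651.6) = 1.803  (gene F)
The largest magnitude belongs to gene B.

3.913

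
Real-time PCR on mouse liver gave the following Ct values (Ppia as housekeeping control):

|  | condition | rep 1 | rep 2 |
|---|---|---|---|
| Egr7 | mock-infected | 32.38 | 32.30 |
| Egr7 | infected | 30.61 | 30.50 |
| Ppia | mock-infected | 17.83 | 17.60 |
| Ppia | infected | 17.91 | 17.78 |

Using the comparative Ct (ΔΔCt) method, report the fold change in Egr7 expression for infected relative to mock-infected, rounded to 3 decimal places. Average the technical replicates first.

3.771

Mean Ct: Egr7 mock-infected 32.340; Egr7 infected 30.555; Ppia mock-infected 17.715; Ppia infected 17.845
ΔCt(mock-infected) = 32.340 − 17.715 = 14.625
ΔCt(infected) = 30.555 − 17.845 = 12.710
ΔΔCt = 12.710 − 14.625 = -1.915
Fold change = 2^(−(-1.915)) = 2^1.915 = 3.7711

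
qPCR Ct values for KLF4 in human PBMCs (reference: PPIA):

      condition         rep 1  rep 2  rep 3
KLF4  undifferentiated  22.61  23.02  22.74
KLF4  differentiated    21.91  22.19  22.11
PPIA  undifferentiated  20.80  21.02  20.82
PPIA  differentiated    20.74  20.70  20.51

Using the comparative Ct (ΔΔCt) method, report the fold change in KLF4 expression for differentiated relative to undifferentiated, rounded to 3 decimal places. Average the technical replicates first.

1.404

Mean Ct: KLF4 undifferentiated 22.790; KLF4 differentiated 22.070; PPIA undifferentiated 20.880; PPIA differentiated 20.650
ΔCt(undifferentiated) = 22.790 − 20.880 = 1.910
ΔCt(differentiated) = 22.070 − 20.650 = 1.420
ΔΔCt = 1.420 − 1.910 = -0.490
Fold change = 2^(−(-0.490)) = 2^0.490 = 1.4044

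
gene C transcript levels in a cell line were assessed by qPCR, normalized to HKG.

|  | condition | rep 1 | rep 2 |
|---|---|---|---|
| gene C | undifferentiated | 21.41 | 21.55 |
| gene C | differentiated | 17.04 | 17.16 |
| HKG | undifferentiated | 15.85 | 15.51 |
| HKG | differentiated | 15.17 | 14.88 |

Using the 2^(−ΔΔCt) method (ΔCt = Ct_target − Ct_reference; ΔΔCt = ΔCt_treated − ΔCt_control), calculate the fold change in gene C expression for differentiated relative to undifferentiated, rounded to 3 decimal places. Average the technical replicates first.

13.223

Mean Ct: gene C undifferentiated 21.480; gene C differentiated 17.100; HKG undifferentiated 15.680; HKG differentiated 15.025
ΔCt(undifferentiated) = 21.480 − 15.680 = 5.800
ΔCt(differentiated) = 17.100 − 15.025 = 2.075
ΔΔCt = 2.075 − 5.800 = -3.725
Fold change = 2^(−(-3.725)) = 2^3.725 = 13.2232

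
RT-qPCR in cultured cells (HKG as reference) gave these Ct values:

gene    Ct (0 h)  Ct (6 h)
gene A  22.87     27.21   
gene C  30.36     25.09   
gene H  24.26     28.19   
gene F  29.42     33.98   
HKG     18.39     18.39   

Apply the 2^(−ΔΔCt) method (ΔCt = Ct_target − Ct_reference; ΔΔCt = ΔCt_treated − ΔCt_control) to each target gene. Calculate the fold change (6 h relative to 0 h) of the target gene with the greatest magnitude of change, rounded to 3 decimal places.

38.586

gene A: ΔΔCt = (27.21−18.39) − (22.87−18.39) = 8.82 − 4.48 = 4.34; fold change = 2^-4.34 = 0.049
gene C: ΔΔCt = (25.09−18.39) − (30.36−18.39) = 6.70 − 11.97 = -5.27; fold change = 2^5.27 = 38.586
gene H: ΔΔCt = (28.19−18.39) − (24.26−18.39) = 9.80 − 5.87 = 3.93; fold change = 2^-3.93 = 0.066
gene F: ΔΔCt = (33.98−18.39) − (29.42−18.39) = 15.59 − 11.03 = 4.56; fold change = 2^-4.56 = 0.042
gene C has the largest |ΔΔCt| = 5.27.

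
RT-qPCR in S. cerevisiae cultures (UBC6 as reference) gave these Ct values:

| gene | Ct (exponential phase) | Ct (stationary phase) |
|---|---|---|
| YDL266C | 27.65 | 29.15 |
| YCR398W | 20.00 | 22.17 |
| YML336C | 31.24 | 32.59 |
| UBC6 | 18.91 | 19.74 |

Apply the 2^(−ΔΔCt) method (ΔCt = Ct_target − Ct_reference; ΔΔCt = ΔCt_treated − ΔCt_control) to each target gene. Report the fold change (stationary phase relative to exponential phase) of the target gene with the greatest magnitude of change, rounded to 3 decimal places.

YDL266C: ΔΔCt = (29.15−19.74) − (27.65−18.91) = 9.41 − 8.74 = 0.67; fold change = 2^-0.67 = 0.629
YCR398W: ΔΔCt = (22.17−19.74) − (20.00−18.91) = 2.43 − 1.09 = 1.34; fold change = 2^-1.34 = 0.395
YML336C: ΔΔCt = (32.59−19.74) − (31.24−18.91) = 12.85 − 12.33 = 0.52; fold change = 2^-0.52 = 0.697
YCR398W has the largest |ΔΔCt| = 1.34.

0.395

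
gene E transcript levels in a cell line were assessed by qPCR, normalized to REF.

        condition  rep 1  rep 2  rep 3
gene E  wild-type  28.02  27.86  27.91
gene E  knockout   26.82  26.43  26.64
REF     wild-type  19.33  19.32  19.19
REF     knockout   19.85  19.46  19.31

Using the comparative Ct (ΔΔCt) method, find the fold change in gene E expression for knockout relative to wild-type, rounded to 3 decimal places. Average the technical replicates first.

2.949

Mean Ct: gene E wild-type 27.930; gene E knockout 26.630; REF wild-type 19.280; REF knockout 19.540
ΔCt(wild-type) = 27.930 − 19.280 = 8.650
ΔCt(knockout) = 26.630 − 19.540 = 7.090
ΔΔCt = 7.090 − 8.650 = -1.560
Fold change = 2^(−(-1.560)) = 2^1.560 = 2.9485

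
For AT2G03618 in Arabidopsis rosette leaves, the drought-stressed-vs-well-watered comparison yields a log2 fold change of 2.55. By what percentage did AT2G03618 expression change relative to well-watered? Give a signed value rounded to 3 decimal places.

Fold change = 2^(2.55) = 5.8563
Percent change = (FC − 1) × 100% = (5.8563 − 1) × 100 = 485.634%

485.634%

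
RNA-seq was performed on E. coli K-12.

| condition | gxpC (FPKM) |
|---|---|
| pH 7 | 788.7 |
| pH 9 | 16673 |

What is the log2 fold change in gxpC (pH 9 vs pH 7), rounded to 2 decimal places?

4.40

Fold change = 16673 / 788.7 = 21.1399
log2(21.1399) = 4.402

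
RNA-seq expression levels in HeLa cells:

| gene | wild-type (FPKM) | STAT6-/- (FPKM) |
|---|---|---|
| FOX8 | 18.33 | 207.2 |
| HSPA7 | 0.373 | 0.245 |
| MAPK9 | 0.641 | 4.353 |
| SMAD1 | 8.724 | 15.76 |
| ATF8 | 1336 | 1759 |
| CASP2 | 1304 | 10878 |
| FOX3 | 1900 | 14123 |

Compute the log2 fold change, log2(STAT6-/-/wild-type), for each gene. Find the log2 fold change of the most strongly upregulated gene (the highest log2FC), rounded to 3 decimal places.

3.499

log2(207.2/18.33) = 3.499  (FOX8)
log2(0.245/0.373) = -0.606  (HSPA7)
log2(4.353/0.641) = 2.764  (MAPK9)
log2(15.76/8.724) = 0.853  (SMAD1)
log2(1759/1336) = 0.397  (ATF8)
log2(10878/1304) = 3.060  (CASP2)
log2(14123/1900) = 2.894  (FOX3)
FOX8 is most strongly upregulated.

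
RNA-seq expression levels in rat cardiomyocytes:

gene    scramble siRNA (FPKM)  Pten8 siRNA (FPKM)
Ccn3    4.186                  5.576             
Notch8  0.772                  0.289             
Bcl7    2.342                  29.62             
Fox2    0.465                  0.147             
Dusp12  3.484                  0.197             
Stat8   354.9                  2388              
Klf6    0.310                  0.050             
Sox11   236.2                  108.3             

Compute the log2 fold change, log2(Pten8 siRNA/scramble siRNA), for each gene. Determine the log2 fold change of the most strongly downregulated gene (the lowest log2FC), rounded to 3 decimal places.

-4.144

log2(5.576/4.186) = 0.414  (Ccn3)
log2(0.289/0.772) = -1.418  (Notch8)
log2(29.62/2.342) = 3.661  (Bcl7)
log2(0.147/0.465) = -1.661  (Fox2)
log2(0.197/3.484) = -4.144  (Dusp12)
log2(2388/354.9) = 2.750  (Stat8)
log2(0.050/0.310) = -2.632  (Klf6)
log2(108.3/236.2) = -1.125  (Sox11)
Dusp12 is most strongly downregulated.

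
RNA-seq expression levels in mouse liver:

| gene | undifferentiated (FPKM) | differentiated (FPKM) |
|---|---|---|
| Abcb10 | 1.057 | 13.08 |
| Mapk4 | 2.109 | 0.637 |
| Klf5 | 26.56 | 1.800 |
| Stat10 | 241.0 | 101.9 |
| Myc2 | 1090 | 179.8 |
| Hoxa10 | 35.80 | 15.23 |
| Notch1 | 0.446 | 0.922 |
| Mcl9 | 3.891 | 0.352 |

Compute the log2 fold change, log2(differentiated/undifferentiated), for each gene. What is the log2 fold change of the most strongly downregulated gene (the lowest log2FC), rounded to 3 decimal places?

-3.883

log2(13.08/1.057) = 3.629  (Abcb10)
log2(0.637/2.109) = -1.727  (Mapk4)
log2(1.800/26.56) = -3.883  (Klf5)
log2(101.9/241.0) = -1.242  (Stat10)
log2(179.8/1090) = -2.600  (Myc2)
log2(15.23/35.80) = -1.233  (Hoxa10)
log2(0.922/0.446) = 1.048  (Notch1)
log2(0.352/3.891) = -3.466  (Mcl9)
Klf5 is most strongly downregulated.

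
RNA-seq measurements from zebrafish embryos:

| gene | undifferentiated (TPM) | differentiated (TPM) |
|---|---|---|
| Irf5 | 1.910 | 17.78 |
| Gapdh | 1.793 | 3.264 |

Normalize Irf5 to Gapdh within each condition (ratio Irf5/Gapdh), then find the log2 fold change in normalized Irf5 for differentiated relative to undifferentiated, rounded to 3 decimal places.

2.354

Irf5/Gapdh (undifferentiated) = 1.910 / 1.793 = 1.0653
Irf5/Gapdh (differentiated) = 17.78 / 3.264 = 5.4473
Fold change = 5.4473 / 1.0653 = 5.1136
log2(5.1136) = 2.3543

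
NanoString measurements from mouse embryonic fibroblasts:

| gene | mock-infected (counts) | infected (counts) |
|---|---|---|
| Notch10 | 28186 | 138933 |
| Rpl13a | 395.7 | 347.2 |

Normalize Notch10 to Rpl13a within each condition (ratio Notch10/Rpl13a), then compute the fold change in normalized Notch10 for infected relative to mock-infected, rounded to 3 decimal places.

5.618

Notch10/Rpl13a (mock-infected) = 28186 / 395.7 = 71.231
Notch10/Rpl13a (infected) = 138933 / 347.2 = 400.15
Fold change = 400.15 / 71.231 = 5.6177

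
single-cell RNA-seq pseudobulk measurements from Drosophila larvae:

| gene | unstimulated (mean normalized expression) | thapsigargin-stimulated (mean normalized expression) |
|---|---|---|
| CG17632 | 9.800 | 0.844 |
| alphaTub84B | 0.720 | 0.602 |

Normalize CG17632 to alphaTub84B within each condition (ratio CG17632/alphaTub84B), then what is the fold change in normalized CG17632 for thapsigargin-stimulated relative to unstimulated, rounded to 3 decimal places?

0.103

CG17632/alphaTub84B (unstimulated) = 9.800 / 0.720 = 13.611
CG17632/alphaTub84B (thapsigargin-stimulated) = 0.844 / 0.602 = 1.402
Fold change = 1.402 / 13.611 = 0.1030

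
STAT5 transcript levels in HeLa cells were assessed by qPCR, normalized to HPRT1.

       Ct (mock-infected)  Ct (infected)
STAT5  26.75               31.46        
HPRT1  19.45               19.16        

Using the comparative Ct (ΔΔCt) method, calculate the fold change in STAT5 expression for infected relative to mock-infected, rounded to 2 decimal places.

0.03

ΔCt(mock-infected) = 26.750 − 19.450 = 7.300
ΔCt(infected) = 31.460 − 19.160 = 12.300
ΔΔCt = 12.300 − 7.300 = 5.000
Fold change = 2^(−5.000) = 0.031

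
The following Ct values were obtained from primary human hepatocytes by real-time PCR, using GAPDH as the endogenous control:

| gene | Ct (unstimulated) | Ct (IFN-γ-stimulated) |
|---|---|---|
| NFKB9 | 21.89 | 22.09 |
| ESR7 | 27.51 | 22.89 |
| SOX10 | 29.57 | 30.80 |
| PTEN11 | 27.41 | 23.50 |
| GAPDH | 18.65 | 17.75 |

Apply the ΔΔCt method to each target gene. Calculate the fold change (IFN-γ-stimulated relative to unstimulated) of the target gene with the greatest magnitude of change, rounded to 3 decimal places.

13.177

NFKB9: ΔΔCt = (22.09−17.75) − (21.89−18.65) = 4.34 − 3.24 = 1.10; fold change = 2^-1.10 = 0.467
ESR7: ΔΔCt = (22.89−17.75) − (27.51−18.65) = 5.14 − 8.86 = -3.72; fold change = 2^3.72 = 13.177
SOX10: ΔΔCt = (30.80−17.75) − (29.57−18.65) = 13.05 − 10.92 = 2.13; fold change = 2^-2.13 = 0.228
PTEN11: ΔΔCt = (23.50−17.75) − (27.41−18.65) = 5.75 − 8.76 = -3.01; fold change = 2^3.01 = 8.056
ESR7 has the largest |ΔΔCt| = 3.72.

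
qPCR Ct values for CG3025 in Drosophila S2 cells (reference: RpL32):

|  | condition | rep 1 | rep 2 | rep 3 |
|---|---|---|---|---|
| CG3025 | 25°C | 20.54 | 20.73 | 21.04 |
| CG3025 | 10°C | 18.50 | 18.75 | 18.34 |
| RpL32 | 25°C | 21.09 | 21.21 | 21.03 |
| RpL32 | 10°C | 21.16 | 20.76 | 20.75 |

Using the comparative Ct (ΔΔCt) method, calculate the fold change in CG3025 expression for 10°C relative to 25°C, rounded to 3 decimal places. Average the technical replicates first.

Mean Ct: CG3025 25°C 20.770; CG3025 10°C 18.530; RpL32 25°C 21.110; RpL32 10°C 20.890
ΔCt(25°C) = 20.770 − 21.110 = -0.340
ΔCt(10°C) = 18.530 − 20.890 = -2.360
ΔΔCt = -2.360 − (-0.340) = -2.020
Fold change = 2^(−(-2.020)) = 2^2.020 = 4.0558

4.056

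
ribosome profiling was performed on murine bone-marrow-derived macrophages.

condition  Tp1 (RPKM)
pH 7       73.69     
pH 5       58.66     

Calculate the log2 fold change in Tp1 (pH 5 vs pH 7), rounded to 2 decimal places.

Fold change = 58.66 / 73.69 = 0.7960
log2(0.7960) = -0.329

-0.33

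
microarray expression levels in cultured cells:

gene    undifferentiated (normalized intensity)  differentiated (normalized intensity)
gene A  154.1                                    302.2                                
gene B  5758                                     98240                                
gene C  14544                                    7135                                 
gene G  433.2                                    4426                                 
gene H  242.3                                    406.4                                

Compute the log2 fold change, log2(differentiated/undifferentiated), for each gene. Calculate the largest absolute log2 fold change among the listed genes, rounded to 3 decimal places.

4.093

log2(302.2/154.1) = 0.972  (gene A)
log2(98240/5758) = 4.093  (gene B)
log2(7135/14544) = -1.027  (gene C)
log2(4426/433.2) = 3.353  (gene G)
log2(406.4/242.3) = 0.746  (gene H)
The largest magnitude belongs to gene B.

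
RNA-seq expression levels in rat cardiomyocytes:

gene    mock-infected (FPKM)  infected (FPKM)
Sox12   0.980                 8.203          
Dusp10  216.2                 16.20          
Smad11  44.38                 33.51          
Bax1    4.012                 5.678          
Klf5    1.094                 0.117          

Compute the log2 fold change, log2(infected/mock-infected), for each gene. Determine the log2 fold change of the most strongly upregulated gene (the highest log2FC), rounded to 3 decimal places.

log2(8.203/0.980) = 3.065  (Sox12)
log2(16.20/216.2) = -3.738  (Dusp10)
log2(33.51/44.38) = -0.405  (Smad11)
log2(5.678/4.012) = 0.501  (Bax1)
log2(0.117/1.094) = -3.225  (Klf5)
Sox12 is most strongly upregulated.

3.065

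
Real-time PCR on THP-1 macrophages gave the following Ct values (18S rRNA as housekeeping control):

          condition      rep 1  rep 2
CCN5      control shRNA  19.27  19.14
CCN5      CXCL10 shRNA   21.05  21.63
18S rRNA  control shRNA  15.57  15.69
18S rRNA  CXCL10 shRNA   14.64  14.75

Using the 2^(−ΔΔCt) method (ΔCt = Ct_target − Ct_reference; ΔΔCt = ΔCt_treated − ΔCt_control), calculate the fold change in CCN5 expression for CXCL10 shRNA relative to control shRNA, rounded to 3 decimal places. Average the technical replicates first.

Mean Ct: CCN5 control shRNA 19.205; CCN5 CXCL10 shRNA 21.340; 18S rRNA control shRNA 15.630; 18S rRNA CXCL10 shRNA 14.695
ΔCt(control shRNA) = 19.205 − 15.630 = 3.575
ΔCt(CXCL10 shRNA) = 21.340 − 14.695 = 6.645
ΔΔCt = 6.645 − 3.575 = 3.070
Fold change = 2^(−3.070) = 0.1191

0.119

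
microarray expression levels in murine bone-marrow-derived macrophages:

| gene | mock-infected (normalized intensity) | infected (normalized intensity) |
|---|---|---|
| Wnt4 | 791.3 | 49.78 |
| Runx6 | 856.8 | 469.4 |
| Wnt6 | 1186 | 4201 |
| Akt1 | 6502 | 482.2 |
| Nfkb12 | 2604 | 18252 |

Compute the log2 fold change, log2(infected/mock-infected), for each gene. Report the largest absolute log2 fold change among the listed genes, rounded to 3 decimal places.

log2(49.78/791.3) = -3.991  (Wnt4)
log2(469.4/856.8) = -0.868  (Runx6)
log2(4201/1186) = 1.825  (Wnt6)
log2(482.2/6502) = -3.753  (Akt1)
log2(18252/2604) = 2.809  (Nfkb12)
The largest magnitude belongs to Wnt4.

3.991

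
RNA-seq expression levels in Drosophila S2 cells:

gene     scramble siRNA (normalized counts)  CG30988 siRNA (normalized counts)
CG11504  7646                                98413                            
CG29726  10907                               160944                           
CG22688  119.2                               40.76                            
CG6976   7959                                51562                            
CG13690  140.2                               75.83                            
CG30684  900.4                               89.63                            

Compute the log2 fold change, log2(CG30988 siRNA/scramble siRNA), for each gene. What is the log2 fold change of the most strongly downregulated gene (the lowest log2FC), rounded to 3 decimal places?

log2(98413/7646) = 3.686  (CG11504)
log2(160944/10907) = 3.883  (CG29726)
log2(40.76/119.2) = -1.548  (CG22688)
log2(51562/7959) = 2.696  (CG6976)
log2(75.83/140.2) = -0.887  (CG13690)
log2(89.63/900.4) = -3.329  (CG30684)
CG30684 is most strongly downregulated.

-3.329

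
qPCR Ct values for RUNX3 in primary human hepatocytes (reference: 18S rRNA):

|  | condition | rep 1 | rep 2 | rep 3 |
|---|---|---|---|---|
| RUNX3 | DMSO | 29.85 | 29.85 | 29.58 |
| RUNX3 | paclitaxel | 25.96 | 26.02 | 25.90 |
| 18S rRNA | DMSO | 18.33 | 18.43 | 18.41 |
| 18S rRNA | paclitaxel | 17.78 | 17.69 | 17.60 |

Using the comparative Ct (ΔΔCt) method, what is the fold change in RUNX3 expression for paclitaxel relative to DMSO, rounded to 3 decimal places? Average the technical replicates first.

8.574

Mean Ct: RUNX3 DMSO 29.760; RUNX3 paclitaxel 25.960; 18S rRNA DMSO 18.390; 18S rRNA paclitaxel 17.690
ΔCt(DMSO) = 29.760 − 18.390 = 11.370
ΔCt(paclitaxel) = 25.960 − 17.690 = 8.270
ΔΔCt = 8.270 − 11.370 = -3.100
Fold change = 2^(−(-3.100)) = 2^3.100 = 8.5742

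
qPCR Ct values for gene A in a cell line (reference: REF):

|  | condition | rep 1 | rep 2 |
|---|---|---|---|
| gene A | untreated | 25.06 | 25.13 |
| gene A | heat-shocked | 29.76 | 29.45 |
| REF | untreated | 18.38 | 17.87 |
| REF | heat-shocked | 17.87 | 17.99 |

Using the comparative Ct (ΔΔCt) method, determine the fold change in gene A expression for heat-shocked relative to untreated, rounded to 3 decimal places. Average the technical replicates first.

0.038

Mean Ct: gene A untreated 25.095; gene A heat-shocked 29.605; REF untreated 18.125; REF heat-shocked 17.930
ΔCt(untreated) = 25.095 − 18.125 = 6.970
ΔCt(heat-shocked) = 29.605 − 17.930 = 11.675
ΔΔCt = 11.675 − 6.970 = 4.705
Fold change = 2^(−4.705) = 0.0383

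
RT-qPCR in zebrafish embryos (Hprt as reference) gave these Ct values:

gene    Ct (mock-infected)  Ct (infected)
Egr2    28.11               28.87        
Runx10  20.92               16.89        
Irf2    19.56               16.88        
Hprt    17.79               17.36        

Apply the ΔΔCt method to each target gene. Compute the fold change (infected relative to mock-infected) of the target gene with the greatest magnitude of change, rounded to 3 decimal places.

12.126

Egr2: ΔΔCt = (28.87−17.36) − (28.11−17.79) = 11.51 − 10.32 = 1.19; fold change = 2^-1.19 = 0.438
Runx10: ΔΔCt = (16.89−17.36) − (20.92−17.79) = -0.47 − 3.13 = -3.60; fold change = 2^3.60 = 12.126
Irf2: ΔΔCt = (16.88−17.36) − (19.56−17.79) = -0.48 − 1.77 = -2.25; fold change = 2^2.25 = 4.757
Runx10 has the largest |ΔΔCt| = 3.60.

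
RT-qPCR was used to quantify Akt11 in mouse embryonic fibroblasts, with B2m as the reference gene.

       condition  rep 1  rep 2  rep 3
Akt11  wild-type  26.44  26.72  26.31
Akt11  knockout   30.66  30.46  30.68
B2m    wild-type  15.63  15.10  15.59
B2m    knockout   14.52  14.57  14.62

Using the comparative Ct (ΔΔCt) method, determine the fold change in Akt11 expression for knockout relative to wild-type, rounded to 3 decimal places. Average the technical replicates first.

0.032

Mean Ct: Akt11 wild-type 26.490; Akt11 knockout 30.600; B2m wild-type 15.440; B2m knockout 14.570
ΔCt(wild-type) = 26.490 − 15.440 = 11.050
ΔCt(knockout) = 30.600 − 14.570 = 16.030
ΔΔCt = 16.030 − 11.050 = 4.980
Fold change = 2^(−4.980) = 0.0317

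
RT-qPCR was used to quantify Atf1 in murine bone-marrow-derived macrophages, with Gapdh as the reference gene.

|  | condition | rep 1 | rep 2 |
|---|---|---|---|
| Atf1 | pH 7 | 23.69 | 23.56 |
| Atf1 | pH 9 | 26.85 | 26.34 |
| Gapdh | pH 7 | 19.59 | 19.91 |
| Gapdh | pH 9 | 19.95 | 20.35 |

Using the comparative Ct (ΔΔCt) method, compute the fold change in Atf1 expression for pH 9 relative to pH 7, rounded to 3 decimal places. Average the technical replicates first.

0.168

Mean Ct: Atf1 pH 7 23.625; Atf1 pH 9 26.595; Gapdh pH 7 19.750; Gapdh pH 9 20.150
ΔCt(pH 7) = 23.625 − 19.750 = 3.875
ΔCt(pH 9) = 26.595 − 20.150 = 6.445
ΔΔCt = 6.445 − 3.875 = 2.570
Fold change = 2^(−2.570) = 0.1684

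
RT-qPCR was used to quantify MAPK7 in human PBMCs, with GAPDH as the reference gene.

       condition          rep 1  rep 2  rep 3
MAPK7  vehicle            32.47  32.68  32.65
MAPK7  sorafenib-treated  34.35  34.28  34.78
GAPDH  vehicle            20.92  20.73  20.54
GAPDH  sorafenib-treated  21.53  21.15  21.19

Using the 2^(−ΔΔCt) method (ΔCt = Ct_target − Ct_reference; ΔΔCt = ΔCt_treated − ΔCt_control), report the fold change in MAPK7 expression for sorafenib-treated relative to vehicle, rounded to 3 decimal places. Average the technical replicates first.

Mean Ct: MAPK7 vehicle 32.600; MAPK7 sorafenib-treated 34.470; GAPDH vehicle 20.730; GAPDH sorafenib-treated 21.290
ΔCt(vehicle) = 32.600 − 20.730 = 11.870
ΔCt(sorafenib-treated) = 34.470 − 21.290 = 13.180
ΔΔCt = 13.180 − 11.870 = 1.310
Fold change = 2^(−1.310) = 0.4033

0.403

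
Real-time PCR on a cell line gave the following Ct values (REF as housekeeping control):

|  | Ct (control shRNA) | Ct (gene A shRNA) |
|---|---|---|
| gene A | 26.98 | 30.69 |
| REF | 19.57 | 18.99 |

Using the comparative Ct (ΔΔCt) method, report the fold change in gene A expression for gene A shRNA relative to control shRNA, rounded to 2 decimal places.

0.05

ΔCt(control shRNA) = 26.980 − 19.570 = 7.410
ΔCt(gene A shRNA) = 30.690 − 18.990 = 11.700
ΔΔCt = 11.700 − 7.410 = 4.290
Fold change = 2^(−4.290) = 0.051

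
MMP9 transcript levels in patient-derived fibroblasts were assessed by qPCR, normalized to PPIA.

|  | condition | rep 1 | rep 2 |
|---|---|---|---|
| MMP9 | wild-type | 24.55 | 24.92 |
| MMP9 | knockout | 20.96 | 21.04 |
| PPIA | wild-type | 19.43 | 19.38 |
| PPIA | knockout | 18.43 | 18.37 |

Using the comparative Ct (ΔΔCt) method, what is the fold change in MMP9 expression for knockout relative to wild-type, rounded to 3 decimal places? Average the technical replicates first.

Mean Ct: MMP9 wild-type 24.735; MMP9 knockout 21.000; PPIA wild-type 19.405; PPIA knockout 18.400
ΔCt(wild-type) = 24.735 − 19.405 = 5.330
ΔCt(knockout) = 21.000 − 18.400 = 2.600
ΔΔCt = 2.600 − 5.330 = -2.730
Fold change = 2^(−(-2.730)) = 2^2.730 = 6.6346

6.635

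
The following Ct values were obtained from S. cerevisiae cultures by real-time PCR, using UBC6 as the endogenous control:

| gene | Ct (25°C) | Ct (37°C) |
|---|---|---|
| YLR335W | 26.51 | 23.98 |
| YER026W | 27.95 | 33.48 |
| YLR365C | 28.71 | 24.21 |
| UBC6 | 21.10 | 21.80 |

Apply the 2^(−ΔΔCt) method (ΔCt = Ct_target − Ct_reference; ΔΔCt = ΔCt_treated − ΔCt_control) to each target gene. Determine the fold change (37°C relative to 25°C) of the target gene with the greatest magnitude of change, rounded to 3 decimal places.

36.758

YLR335W: ΔΔCt = (23.98−21.80) − (26.51−21.10) = 2.18 − 5.41 = -3.23; fold change = 2^3.23 = 9.383
YER026W: ΔΔCt = (33.48−21.80) − (27.95−21.10) = 11.68 − 6.85 = 4.83; fold change = 2^-4.83 = 0.035
YLR365C: ΔΔCt = (24.21−21.80) − (28.71−21.10) = 2.41 − 7.61 = -5.20; fold change = 2^5.20 = 36.758
YLR365C has the largest |ΔΔCt| = 5.20.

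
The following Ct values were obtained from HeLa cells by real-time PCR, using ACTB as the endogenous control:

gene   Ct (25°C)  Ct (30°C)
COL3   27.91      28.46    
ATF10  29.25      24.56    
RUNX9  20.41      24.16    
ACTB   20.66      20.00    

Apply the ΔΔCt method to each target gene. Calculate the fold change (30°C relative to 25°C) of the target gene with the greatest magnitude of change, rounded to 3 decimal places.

COL3: ΔΔCt = (28.46−20.00) − (27.91−20.66) = 8.46 − 7.25 = 1.21; fold change = 2^-1.21 = 0.432
ATF10: ΔΔCt = (24.56−20.00) − (29.25−20.66) = 4.56 − 8.59 = -4.03; fold change = 2^4.03 = 16.336
RUNX9: ΔΔCt = (24.16−20.00) − (20.41−20.66) = 4.16 − (-0.25) = 4.41; fold change = 2^-4.41 = 0.047
RUNX9 has the largest |ΔΔCt| = 4.41.

0.047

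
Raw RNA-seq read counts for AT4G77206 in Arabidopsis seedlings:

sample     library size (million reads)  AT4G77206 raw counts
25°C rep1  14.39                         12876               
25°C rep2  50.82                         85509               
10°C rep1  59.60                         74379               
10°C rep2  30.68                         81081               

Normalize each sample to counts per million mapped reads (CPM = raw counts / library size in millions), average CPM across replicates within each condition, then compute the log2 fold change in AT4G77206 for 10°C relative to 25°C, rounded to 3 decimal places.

CPM(25°C rep1) = 12876 / 14.39 = 894.7880
CPM(25°C rep2) = 85509 / 50.82 = 1682.5856
CPM(10°C rep1) = 74379 / 59.60 = 1247.9698
CPM(10°C rep2) = 81081 / 30.68 = 2642.7966
mean CPM(25°C) = 1288.6868; mean CPM(10°C) = 1945.3832
Fold change = 1945.3832 / 1288.6868 = 1.50959
log2(1.50959) = 0.5942

0.594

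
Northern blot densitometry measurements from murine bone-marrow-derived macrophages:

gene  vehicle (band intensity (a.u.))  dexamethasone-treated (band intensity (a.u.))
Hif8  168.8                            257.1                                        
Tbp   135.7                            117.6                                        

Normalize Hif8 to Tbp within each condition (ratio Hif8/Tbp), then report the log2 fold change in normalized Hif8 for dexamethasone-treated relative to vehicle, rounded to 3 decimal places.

Hif8/Tbp (vehicle) = 168.8 / 135.7 = 1.2439
Hif8/Tbp (dexamethasone-treated) = 257.1 / 117.6 = 2.1862
Fold change = 2.1862 / 1.2439 = 1.7575
log2(1.7575) = 0.8135

0.814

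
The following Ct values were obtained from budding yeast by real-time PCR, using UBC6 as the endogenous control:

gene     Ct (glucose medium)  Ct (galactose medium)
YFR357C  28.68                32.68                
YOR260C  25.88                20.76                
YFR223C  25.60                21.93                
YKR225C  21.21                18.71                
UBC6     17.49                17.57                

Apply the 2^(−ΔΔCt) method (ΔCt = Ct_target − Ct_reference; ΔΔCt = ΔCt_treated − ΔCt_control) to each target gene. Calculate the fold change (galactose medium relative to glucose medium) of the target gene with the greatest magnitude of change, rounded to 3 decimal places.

YFR357C: ΔΔCt = (32.68−17.57) − (28.68−17.49) = 15.11 − 11.19 = 3.92; fold change = 2^-3.92 = 0.066
YOR260C: ΔΔCt = (20.76−17.57) − (25.88−17.49) = 3.19 − 8.39 = -5.20; fold change = 2^5.20 = 36.758
YFR223C: ΔΔCt = (21.93−17.57) − (25.60−17.49) = 4.36 − 8.11 = -3.75; fold change = 2^3.75 = 13.454
YKR225C: ΔΔCt = (18.71−17.57) − (21.21−17.49) = 1.14 − 3.72 = -2.58; fold change = 2^2.58 = 5.979
YOR260C has the largest |ΔΔCt| = 5.20.

36.758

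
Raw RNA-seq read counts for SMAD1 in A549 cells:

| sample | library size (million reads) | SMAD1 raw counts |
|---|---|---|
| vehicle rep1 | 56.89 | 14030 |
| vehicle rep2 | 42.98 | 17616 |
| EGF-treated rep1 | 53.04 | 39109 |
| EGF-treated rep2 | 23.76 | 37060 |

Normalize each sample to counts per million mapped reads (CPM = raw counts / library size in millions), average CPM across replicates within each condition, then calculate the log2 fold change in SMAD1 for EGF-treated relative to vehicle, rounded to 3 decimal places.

1.807

CPM(vehicle rep1) = 14030 / 56.89 = 246.6163
CPM(vehicle rep2) = 17616 / 42.98 = 409.8651
CPM(EGF-treated rep1) = 39109 / 53.04 = 737.3492
CPM(EGF-treated rep2) = 37060 / 23.76 = 1559.7643
mean CPM(vehicle) = 328.2407; mean CPM(EGF-treated) = 1148.5567
Fold change = 1148.5567 / 328.2407 = 3.49913
log2(3.49913) = 1.8070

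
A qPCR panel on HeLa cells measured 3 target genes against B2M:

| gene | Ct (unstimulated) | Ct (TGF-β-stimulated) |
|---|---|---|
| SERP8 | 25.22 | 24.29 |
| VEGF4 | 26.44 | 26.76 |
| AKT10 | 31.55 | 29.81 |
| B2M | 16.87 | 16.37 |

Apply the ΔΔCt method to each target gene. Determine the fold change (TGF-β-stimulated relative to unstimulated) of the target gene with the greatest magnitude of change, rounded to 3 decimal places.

SERP8: ΔΔCt = (24.29−16.37) − (25.22−16.87) = 7.92 − 8.35 = -0.43; fold change = 2^0.43 = 1.347
VEGF4: ΔΔCt = (26.76−16.37) − (26.44−16.87) = 10.39 − 9.57 = 0.82; fold change = 2^-0.82 = 0.566
AKT10: ΔΔCt = (29.81−16.37) − (31.55−16.87) = 13.44 − 14.68 = -1.24; fold change = 2^1.24 = 2.362
AKT10 has the largest |ΔΔCt| = 1.24.

2.362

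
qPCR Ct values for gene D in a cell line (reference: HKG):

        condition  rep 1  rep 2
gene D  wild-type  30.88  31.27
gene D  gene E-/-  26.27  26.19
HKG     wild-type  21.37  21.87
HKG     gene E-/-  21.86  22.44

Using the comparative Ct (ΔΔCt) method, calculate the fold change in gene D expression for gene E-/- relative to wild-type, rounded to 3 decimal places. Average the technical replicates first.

Mean Ct: gene D wild-type 31.075; gene D gene E-/- 26.230; HKG wild-type 21.620; HKG gene E-/- 22.150
ΔCt(wild-type) = 31.075 − 21.620 = 9.455
ΔCt(gene E-/-) = 26.230 − 22.150 = 4.080
ΔΔCt = 4.080 − 9.455 = -5.375
Fold change = 2^(−(-5.375)) = 2^5.375 = 41.4989

41.499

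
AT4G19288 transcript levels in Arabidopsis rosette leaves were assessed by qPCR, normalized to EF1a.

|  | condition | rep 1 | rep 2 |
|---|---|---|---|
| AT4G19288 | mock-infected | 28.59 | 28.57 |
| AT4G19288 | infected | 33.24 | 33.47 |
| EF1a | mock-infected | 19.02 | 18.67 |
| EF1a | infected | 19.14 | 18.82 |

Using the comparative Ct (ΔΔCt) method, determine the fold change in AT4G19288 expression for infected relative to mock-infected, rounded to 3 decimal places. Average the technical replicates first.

0.040

Mean Ct: AT4G19288 mock-infected 28.580; AT4G19288 infected 33.355; EF1a mock-infected 18.845; EF1a infected 18.980
ΔCt(mock-infected) = 28.580 − 18.845 = 9.735
ΔCt(infected) = 33.355 − 18.980 = 14.375
ΔΔCt = 14.375 − 9.735 = 4.640
Fold change = 2^(−4.640) = 0.0401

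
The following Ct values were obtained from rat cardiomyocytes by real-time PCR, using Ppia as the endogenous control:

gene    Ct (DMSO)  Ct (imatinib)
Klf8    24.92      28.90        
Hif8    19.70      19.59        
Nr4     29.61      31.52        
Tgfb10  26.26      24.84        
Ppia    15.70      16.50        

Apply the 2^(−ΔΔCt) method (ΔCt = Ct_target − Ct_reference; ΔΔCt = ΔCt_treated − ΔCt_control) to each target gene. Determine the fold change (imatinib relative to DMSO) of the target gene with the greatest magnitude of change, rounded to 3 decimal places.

Klf8: ΔΔCt = (28.90−16.50) − (24.92−15.70) = 12.40 − 9.22 = 3.18; fold change = 2^-3.18 = 0.110
Hif8: ΔΔCt = (19.59−16.50) − (19.70−15.70) = 3.09 − 4.00 = -0.91; fold change = 2^0.91 = 1.879
Nr4: ΔΔCt = (31.52−16.50) − (29.61−15.70) = 15.02 − 13.91 = 1.11; fold change = 2^-1.11 = 0.463
Tgfb10: ΔΔCt = (24.84−16.50) − (26.26−15.70) = 8.34 − 10.56 = -2.22; fold change = 2^2.22 = 4.659
Klf8 has the largest |ΔΔCt| = 3.18.

0.110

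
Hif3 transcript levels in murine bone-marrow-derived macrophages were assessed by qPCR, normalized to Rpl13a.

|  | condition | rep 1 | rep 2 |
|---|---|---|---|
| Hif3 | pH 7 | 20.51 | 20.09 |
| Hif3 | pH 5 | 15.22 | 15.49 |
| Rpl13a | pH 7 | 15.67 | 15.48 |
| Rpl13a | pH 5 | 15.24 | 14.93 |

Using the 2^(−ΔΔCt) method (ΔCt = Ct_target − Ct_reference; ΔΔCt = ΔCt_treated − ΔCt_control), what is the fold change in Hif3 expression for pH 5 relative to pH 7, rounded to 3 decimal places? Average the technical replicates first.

Mean Ct: Hif3 pH 7 20.300; Hif3 pH 5 15.355; Rpl13a pH 7 15.575; Rpl13a pH 5 15.085
ΔCt(pH 7) = 20.300 − 15.575 = 4.725
ΔCt(pH 5) = 15.355 − 15.085 = 0.270
ΔΔCt = 0.270 − 4.725 = -4.455
Fold change = 2^(−(-4.455)) = 2^4.455 = 21.9325

21.933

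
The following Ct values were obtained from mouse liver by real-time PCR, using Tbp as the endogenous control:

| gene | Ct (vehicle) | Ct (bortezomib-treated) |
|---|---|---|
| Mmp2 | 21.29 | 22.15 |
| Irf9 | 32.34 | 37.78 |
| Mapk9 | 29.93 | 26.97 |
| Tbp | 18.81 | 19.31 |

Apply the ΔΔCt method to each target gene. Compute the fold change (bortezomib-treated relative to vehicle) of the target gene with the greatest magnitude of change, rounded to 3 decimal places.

Mmp2: ΔΔCt = (22.15−19.31) − (21.29−18.81) = 2.84 − 2.48 = 0.36; fold change = 2^-0.36 = 0.779
Irf9: ΔΔCt = (37.78−19.31) − (32.34−18.81) = 18.47 − 13.53 = 4.94; fold change = 2^-4.94 = 0.033
Mapk9: ΔΔCt = (26.97−19.31) − (29.93−18.81) = 7.66 − 11.12 = -3.46; fold change = 2^3.46 = 11.004
Irf9 has the largest |ΔΔCt| = 4.94.

0.033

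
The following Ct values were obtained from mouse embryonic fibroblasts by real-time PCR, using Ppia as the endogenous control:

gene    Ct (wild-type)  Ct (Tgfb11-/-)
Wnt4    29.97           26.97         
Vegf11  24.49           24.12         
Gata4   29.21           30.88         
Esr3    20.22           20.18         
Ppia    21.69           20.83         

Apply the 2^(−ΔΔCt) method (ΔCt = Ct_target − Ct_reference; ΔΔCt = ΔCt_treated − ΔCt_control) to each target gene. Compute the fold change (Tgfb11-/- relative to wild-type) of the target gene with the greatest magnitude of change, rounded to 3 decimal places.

Wnt4: ΔΔCt = (26.97−20.83) − (29.97−21.69) = 6.14 − 8.28 = -2.14; fold change = 2^2.14 = 4.408
Vegf11: ΔΔCt = (24.12−20.83) − (24.49−21.69) = 3.29 − 2.80 = 0.49; fold change = 2^-0.49 = 0.712
Gata4: ΔΔCt = (30.88−20.83) − (29.21−21.69) = 10.05 − 7.52 = 2.53; fold change = 2^-2.53 = 0.173
Esr3: ΔΔCt = (20.18−20.83) − (20.22−21.69) = -0.65 − (-1.47) = 0.82; fold change = 2^-0.82 = 0.566
Gata4 has the largest |ΔΔCt| = 2.53.

0.173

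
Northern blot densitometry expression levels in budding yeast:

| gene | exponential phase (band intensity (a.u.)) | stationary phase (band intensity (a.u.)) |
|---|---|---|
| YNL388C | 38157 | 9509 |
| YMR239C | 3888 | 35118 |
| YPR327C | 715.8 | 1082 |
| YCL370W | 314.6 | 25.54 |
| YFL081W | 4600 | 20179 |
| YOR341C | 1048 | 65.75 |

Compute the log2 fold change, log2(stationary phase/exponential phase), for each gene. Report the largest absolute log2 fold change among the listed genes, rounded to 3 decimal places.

3.995

log2(9509/38157) = -2.005  (YNL388C)
log2(35118/3888) = 3.175  (YMR239C)
log2(1082/715.8) = 0.596  (YPR327C)
log2(25.54/314.6) = -3.623  (YCL370W)
log2(20179/4600) = 2.133  (YFL081W)
log2(65.75/1048) = -3.995  (YOR341C)
The largest magnitude belongs to YOR341C.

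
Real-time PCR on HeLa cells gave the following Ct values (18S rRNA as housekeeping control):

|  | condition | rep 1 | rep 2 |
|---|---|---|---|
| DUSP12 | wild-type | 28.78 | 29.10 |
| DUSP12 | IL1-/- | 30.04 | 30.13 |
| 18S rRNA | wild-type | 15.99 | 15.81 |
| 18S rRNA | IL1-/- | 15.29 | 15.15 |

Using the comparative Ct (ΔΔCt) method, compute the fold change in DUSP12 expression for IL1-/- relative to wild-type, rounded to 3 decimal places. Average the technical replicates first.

Mean Ct: DUSP12 wild-type 28.940; DUSP12 IL1-/- 30.085; 18S rRNA wild-type 15.900; 18S rRNA IL1-/- 15.220
ΔCt(wild-type) = 28.940 − 15.900 = 13.040
ΔCt(IL1-/-) = 30.085 − 15.220 = 14.865
ΔΔCt = 14.865 − 13.040 = 1.825
Fold change = 2^(−1.825) = 0.2822

0.282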